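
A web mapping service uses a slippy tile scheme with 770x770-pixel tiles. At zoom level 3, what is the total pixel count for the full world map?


tiles per axis = 2^3 = 8
total tiles = 8^2 = 64
pixels per axis = 8 * 770 = 6160
total pixels = 6160^2 = 37945600

37945600 pixels


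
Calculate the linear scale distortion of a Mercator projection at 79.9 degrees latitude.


SF = 1 / cos(79.9) = 1 / 0.175367 = 5.702

5.702


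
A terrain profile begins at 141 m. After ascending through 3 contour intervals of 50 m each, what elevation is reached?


elevation = 141 + 3 * 50 = 291 m

291 m


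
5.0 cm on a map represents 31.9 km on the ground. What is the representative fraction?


ground = 31.9 km = 3190000 cm; RF denominator = ground / map = 3190000 / 5.0 = 638000; RF = 1:638000

1:638000


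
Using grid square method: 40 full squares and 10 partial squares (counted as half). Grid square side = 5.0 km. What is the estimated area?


effective squares = 40 + 10 * 0.5 = 45.0
area = 45.0 * 25.0 = 1125.0 km^2

1125.0 km^2


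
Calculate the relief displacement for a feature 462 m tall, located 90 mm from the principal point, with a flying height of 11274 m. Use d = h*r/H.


d = h * r / H = 462 * 90 / 11274 = 3.69 mm

3.69 mm


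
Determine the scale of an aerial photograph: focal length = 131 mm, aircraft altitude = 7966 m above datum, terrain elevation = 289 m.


scale = f / (H - h) = 131 mm / 7677 m = 131 / 7677000 = 1:58603

1:58603


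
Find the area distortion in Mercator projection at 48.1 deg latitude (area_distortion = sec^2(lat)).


area_distortion = 1/cos^2(48.1) = 2.242

2.242


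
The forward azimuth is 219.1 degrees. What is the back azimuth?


back azimuth = (219.1 + 180) mod 360 = 39.1 degrees

39.1 degrees


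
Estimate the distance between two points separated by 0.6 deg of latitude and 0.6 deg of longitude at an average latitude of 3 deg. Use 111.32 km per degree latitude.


dlat_km = 0.6 * 111.32 = 66.792
dlon_km = 0.6 * 111.32 * cos(3) ≈ 66.7
dist = sqrt(66.792^2 + 66.7^2) ≈ 94.4 km

94.4 km


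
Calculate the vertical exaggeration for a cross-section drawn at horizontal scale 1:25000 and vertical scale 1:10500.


VE = horizontal_scale / vertical_scale = 25000 / 10500 ≈ 2.4

2.4x


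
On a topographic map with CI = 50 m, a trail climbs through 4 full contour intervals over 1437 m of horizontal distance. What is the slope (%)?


elevation change = 4 * 50 = 200 m
slope = 200 / 1437 * 100 = 13.9%

13.9%


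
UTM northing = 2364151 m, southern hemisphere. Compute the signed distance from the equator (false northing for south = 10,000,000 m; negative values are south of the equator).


For southern: actual = 2364151 - 10000000 = -7635849 m

-7635849 m


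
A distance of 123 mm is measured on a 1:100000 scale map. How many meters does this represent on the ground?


ground = 123 mm * 100000 / 1000 = 12300.0 m

12300.0 m


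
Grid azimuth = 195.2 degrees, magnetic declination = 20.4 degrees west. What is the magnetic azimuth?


magnetic azimuth = grid azimuth - declination (east +ve)
mag_az = 195.2 - -20.4 = 215.6 degrees

215.6 degrees


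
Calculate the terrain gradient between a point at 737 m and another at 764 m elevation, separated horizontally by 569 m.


gradient = (764 - 737) / 569 = 27 / 569 = 0.0475

0.0475


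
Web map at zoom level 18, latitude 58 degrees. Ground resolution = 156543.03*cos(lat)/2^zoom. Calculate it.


res = 156543.03 * cos(58) / 2^18 = 156543.03 * 0.52991926 / 262144 = 0.32 m/pixel

0.32 m/pixel


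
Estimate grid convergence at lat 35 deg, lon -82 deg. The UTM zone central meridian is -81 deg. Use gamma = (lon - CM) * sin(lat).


gamma = (-82 - -81) * sin(35) = -1 * 0.573576 = -0.574 degrees

-0.574 degrees


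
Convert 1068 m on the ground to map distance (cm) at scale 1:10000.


map_cm = 1068 * 100 / 10000 = 10.68 cm

10.68 cm


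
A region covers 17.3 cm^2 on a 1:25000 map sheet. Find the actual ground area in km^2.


ground_area = 17.3 * (25000/100)^2 = 1081250.0 m^2 = 1.08125 km^2 ≈ 1.081 km^2

1.081 km^2


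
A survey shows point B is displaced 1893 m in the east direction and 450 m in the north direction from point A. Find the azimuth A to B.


az = atan2(1893, 450) = 76.6 deg
adjusted to 0-360: 76.6 degrees

76.6 degrees


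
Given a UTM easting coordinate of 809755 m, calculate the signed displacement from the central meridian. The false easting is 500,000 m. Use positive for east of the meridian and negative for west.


displacement = 809755 - 500000 = 309755 m

309755 m


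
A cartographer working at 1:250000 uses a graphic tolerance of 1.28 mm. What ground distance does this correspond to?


ground = 1.28 mm * 250000 / 1000 = 320.0 m

320.0 m


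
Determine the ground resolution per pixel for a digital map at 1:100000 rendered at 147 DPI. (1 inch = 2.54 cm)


pixel_cm = 2.54 / 147 ≈ 0.017279 cm
ground = pixel_cm * 100000 / 100 = 2.54 * 100000 / (147 * 100) = 254000 / 14700 ≈ 17.28 m

17.28 m


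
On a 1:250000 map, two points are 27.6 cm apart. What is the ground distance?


ground = 27.6 cm * 250000 / 100 = 69000.0 m = 69.0 km

69.0 km


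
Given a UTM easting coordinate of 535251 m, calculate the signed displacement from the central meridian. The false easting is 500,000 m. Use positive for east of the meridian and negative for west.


displacement = 535251 - 500000 = 35251 m

35251 m


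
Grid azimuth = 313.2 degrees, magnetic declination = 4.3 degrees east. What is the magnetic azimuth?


magnetic azimuth = grid azimuth - declination (east +ve)
mag_az = 313.2 - 4.3 = 308.9 degrees

308.9 degrees


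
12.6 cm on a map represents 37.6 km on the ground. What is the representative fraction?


ground = 37.6 km = 3760000 cm; RF denominator = ground / map = 3760000 / 12.6 ≈ 298413; RF = 1:298413

1:298413


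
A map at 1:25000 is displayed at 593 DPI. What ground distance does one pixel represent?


pixel_cm = 2.54 / 593 ≈ 0.004283 cm
ground = pixel_cm * 25000 / 100 = 2.54 * 25000 / (593 * 100) = 63500 / 59300 ≈ 1.07 m

1.07 m


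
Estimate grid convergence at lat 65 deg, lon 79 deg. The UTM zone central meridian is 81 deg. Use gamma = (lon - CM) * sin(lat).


gamma = (79 - 81) * sin(65) = -2 * 0.906308 = -1.813 degrees

-1.813 degrees


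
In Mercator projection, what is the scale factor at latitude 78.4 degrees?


SF = 1 / cos(78.4) = 1 / 0.201078 = 4.973

4.973


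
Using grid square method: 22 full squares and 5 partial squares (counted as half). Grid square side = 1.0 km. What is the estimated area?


effective squares = 22 + 5 * 0.5 = 24.5
area = 24.5 * 1.0 = 24.5 km^2

24.5 km^2


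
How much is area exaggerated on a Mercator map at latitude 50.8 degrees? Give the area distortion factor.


area_distortion = 1/cos^2(50.8) = 2.503

2.503


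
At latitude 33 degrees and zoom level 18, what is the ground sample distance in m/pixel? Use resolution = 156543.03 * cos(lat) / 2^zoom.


res = 156543.03 * cos(33) / 2^18 = 156543.03 * 0.83867057 / 262144 = 0.5 m/pixel

0.5 m/pixel


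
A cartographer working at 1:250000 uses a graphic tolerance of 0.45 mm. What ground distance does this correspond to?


ground = 0.45 mm * 250000 / 1000 = 112.5 m

112.5 m


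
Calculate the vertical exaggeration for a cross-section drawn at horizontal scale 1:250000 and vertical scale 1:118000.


VE = horizontal_scale / vertical_scale = 250000 / 118000 ≈ 2.1

2.1x


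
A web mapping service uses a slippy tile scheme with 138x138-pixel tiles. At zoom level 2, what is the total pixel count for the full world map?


tiles per axis = 2^2 = 4
total tiles = 4^2 = 16
pixels per axis = 4 * 138 = 552
total pixels = 552^2 = 304704

304704 pixels


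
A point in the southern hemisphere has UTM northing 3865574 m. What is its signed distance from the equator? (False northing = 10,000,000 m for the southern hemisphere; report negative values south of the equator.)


For southern: actual = 3865574 - 10000000 = -6134426 m

-6134426 m


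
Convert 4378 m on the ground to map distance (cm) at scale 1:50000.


map_cm = 4378 * 100 / 50000 = 8.756 cm ≈ 8.76 cm

8.76 cm


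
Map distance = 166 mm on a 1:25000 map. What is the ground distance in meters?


ground = 166 mm * 25000 / 1000 = 4150.0 m

4150.0 m


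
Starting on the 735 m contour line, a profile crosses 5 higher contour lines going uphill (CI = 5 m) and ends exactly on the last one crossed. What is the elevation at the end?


elevation = 735 + 5 * 5 = 760 m

760 m


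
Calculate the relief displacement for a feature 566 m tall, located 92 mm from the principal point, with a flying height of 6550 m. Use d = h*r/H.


d = h * r / H = 566 * 92 / 6550 = 7.95 mm

7.95 mm


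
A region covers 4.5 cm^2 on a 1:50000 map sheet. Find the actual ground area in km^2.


ground_area = 4.5 * (50000/100)^2 = 1125000.0 m^2 = 1.125 km^2

1.125 km^2


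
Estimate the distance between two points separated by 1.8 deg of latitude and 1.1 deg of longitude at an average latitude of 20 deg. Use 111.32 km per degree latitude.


dlat_km = 1.8 * 111.32 = 200.376
dlon_km = 1.1 * 111.32 * cos(20) ≈ 115.067
dist = sqrt(200.376^2 + 115.067^2) ≈ 231.1 km

231.1 km


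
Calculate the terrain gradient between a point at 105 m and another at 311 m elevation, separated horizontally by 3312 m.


gradient = (311 - 105) / 3312 = 206 / 3312 = 0.0622

0.0622


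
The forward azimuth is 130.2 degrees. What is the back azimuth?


back azimuth = (130.2 + 180) mod 360 = 310.2 degrees

310.2 degrees


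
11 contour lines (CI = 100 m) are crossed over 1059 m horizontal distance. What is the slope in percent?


elevation change = 11 * 100 = 1100 m
slope = 1100 / 1059 * 100 = 103.9%

103.9%


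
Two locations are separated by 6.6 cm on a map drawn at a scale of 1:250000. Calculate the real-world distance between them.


ground = 6.6 cm * 250000 / 100 = 16500.0 m = 16.5 km

16.5 km


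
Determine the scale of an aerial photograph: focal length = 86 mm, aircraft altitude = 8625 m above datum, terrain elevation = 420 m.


scale = f / (H - h) = 86 mm / 8205 m = 86 / 8205000 = 1:95407

1:95407


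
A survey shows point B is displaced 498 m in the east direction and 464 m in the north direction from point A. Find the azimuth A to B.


az = atan2(498, 464) = 47.0 deg
adjusted to 0-360: 47.0 degrees

47.0 degrees


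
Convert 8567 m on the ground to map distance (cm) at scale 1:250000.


map_cm = 8567 * 100 / 250000 = 3.4268 cm ≈ 3.43 cm

3.43 cm


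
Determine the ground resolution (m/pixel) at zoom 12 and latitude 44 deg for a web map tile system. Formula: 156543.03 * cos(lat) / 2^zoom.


res = 156543.03 * cos(44) / 2^12 = 156543.03 * 0.7193398 / 4096 = 27.49 m/pixel

27.49 m/pixel


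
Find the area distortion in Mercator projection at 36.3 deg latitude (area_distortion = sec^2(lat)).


area_distortion = 1/cos^2(36.3) = 1.54

1.54


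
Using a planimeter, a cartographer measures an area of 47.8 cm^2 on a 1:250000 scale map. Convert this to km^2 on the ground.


ground_area = 47.8 * (250000/100)^2 = 298750000.0 m^2 = 298.75 km^2

298.75 km^2


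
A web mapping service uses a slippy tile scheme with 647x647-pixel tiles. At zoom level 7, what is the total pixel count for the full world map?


tiles per axis = 2^7 = 128
total tiles = 128^2 = 16384
pixels per axis = 128 * 647 = 82816
total pixels = 82816^2 = 6858489856

6858489856 pixels


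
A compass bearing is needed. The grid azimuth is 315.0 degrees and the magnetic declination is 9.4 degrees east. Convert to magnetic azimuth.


magnetic azimuth = grid azimuth - declination (east +ve)
mag_az = 315.0 - 9.4 = 305.6 degrees

305.6 degrees


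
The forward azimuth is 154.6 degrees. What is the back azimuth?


back azimuth = (154.6 + 180) mod 360 = 334.6 degrees

334.6 degrees


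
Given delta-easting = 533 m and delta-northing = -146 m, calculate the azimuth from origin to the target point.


az = atan2(533, -146) = 105.3 deg
adjusted to 0-360: 105.3 degrees

105.3 degrees


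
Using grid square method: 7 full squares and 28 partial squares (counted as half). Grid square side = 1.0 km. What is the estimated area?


effective squares = 7 + 28 * 0.5 = 21.0
area = 21.0 * 1.0 = 21.0 km^2

21.0 km^2


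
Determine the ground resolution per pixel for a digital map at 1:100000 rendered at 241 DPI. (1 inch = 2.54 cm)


pixel_cm = 2.54 / 241 ≈ 0.010539 cm
ground = pixel_cm * 100000 / 100 = 2.54 * 100000 / (241 * 100) = 254000 / 24100 ≈ 10.54 m

10.54 m


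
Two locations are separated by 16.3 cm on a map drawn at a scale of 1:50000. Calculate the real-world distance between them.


ground = 16.3 cm * 50000 / 100 = 8150.0 m = 8.15 km

8.15 km


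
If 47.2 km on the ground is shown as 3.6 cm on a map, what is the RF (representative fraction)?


ground = 47.2 km = 4720000 cm; RF denominator = ground / map = 4720000 / 3.6 ≈ 1311111; RF = 1:1311111

1:1311111


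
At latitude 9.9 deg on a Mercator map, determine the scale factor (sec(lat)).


SF = 1 / cos(9.9) = 1 / 0.985109 = 1.015

1.015


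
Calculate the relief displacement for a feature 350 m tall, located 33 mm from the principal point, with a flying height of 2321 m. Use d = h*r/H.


d = h * r / H = 350 * 33 / 2321 = 4.98 mm

4.98 mm


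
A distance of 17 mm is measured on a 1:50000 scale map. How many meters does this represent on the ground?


ground = 17 mm * 50000 / 1000 = 850.0 m

850.0 m


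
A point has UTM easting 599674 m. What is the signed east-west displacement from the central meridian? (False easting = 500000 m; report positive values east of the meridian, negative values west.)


displacement = 599674 - 500000 = 99674 m

99674 m


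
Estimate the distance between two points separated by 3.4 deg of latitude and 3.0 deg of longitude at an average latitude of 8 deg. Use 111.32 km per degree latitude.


dlat_km = 3.4 * 111.32 = 378.488
dlon_km = 3.0 * 111.32 * cos(8) ≈ 330.71
dist = sqrt(378.488^2 + 330.71^2) ≈ 502.6 km

502.6 km


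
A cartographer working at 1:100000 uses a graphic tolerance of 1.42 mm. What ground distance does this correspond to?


ground = 1.42 mm * 100000 / 1000 = 142.0 m

142.0 m


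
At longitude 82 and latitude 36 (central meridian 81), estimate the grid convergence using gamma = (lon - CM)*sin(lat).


gamma = (82 - 81) * sin(36) = 1 * 0.587785 = 0.588 degrees

0.588 degrees


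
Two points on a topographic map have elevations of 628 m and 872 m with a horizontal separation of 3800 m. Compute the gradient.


gradient = (872 - 628) / 3800 = 244 / 3800 = 0.0642

0.0642


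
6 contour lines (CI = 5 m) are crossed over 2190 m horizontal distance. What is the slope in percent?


elevation change = 6 * 5 = 30 m
slope = 30 / 2190 * 100 = 1.4%

1.4%


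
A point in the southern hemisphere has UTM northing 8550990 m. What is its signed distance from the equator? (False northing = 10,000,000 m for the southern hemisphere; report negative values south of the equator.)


For southern: actual = 8550990 - 10000000 = -1449010 m

-1449010 m


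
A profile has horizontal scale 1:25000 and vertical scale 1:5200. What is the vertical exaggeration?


VE = horizontal_scale / vertical_scale = 25000 / 5200 ≈ 4.8

4.8x


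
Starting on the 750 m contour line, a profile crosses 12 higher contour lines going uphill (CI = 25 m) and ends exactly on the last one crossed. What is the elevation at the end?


elevation = 750 + 12 * 25 = 1050 m

1050 m


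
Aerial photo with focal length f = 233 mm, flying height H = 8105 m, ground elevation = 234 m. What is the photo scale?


scale = f / (H - h) = 233 mm / 7871 m = 233 / 7871000 = 1:33781

1:33781


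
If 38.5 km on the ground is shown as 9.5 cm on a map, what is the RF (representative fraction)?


ground = 38.5 km = 3850000 cm; RF denominator = ground / map = 3850000 / 9.5 ≈ 405263; RF = 1:405263

1:405263


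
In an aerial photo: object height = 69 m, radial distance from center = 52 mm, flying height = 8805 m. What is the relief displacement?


d = h * r / H = 69 * 52 / 8805 = 0.41 mm

0.41 mm


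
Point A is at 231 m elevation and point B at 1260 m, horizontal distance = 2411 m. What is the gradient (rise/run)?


gradient = (1260 - 231) / 2411 = 1029 / 2411 = 0.4268

0.4268


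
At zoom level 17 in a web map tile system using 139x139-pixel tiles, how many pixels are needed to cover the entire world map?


tiles per axis = 2^17 = 131072
total tiles = 131072^2 = 17179869184
pixels per axis = 131072 * 139 = 18219008
total pixels = 18219008^2 = 331932252504064

331932252504064 pixels


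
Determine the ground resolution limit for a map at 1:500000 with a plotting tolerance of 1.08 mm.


ground = 1.08 mm * 500000 / 1000 = 540.0 m

540.0 m


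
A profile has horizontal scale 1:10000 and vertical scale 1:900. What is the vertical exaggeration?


VE = horizontal_scale / vertical_scale = 10000 / 900 ≈ 11.1

11.1x


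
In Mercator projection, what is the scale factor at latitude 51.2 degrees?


SF = 1 / cos(51.2) = 1 / 0.626604 = 1.596

1.596


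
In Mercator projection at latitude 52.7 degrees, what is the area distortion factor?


area_distortion = 1/cos^2(52.7) = 2.723

2.723


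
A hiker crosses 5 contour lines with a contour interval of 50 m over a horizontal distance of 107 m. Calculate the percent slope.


elevation change = 5 * 50 = 250 m
slope = 250 / 107 * 100 = 233.6%

233.6%


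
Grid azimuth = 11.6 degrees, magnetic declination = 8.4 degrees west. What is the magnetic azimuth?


magnetic azimuth = grid azimuth - declination (east +ve)
mag_az = 11.6 - -8.4 = 20.0 degrees

20.0 degrees


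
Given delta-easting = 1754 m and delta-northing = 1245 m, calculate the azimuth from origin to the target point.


az = atan2(1754, 1245) = 54.6 deg
adjusted to 0-360: 54.6 degrees

54.6 degrees


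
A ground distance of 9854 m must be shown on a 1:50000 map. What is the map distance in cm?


map_cm = 9854 * 100 / 50000 = 19.708 cm ≈ 19.71 cm

19.71 cm


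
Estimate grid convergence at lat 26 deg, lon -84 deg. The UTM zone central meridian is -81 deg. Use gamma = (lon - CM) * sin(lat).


gamma = (-84 - -81) * sin(26) = -3 * 0.438371 = -1.315 degrees

-1.315 degrees


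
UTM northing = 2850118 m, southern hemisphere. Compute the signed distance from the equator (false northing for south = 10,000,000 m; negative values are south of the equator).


For southern: actual = 2850118 - 10000000 = -7149882 m

-7149882 m


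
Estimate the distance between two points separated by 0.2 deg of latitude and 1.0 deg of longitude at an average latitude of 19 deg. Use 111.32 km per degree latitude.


dlat_km = 0.2 * 111.32 = 22.264
dlon_km = 1.0 * 111.32 * cos(19) ≈ 105.255
dist = sqrt(22.264^2 + 105.255^2) ≈ 107.6 km

107.6 km


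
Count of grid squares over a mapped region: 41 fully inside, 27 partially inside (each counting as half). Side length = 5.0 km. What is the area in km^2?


effective squares = 41 + 27 * 0.5 = 54.5
area = 54.5 * 25.0 = 1362.5 km^2

1362.5 km^2


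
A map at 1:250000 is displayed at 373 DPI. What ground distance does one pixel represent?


pixel_cm = 2.54 / 373 ≈ 0.00681 cm
ground = pixel_cm * 250000 / 100 = 2.54 * 250000 / (373 * 100) = 635000 / 37300 ≈ 17.02 m

17.02 m


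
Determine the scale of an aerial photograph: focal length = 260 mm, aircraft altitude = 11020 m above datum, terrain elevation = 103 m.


scale = f / (H - h) = 260 mm / 10917 m = 260 / 10917000 = 1:41988

1:41988


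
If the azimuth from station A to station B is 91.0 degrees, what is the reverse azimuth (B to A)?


back azimuth = (91.0 + 180) mod 360 = 271.0 degrees

271.0 degrees


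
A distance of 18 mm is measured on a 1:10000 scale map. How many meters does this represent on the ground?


ground = 18 mm * 10000 / 1000 = 180.0 m

180.0 m


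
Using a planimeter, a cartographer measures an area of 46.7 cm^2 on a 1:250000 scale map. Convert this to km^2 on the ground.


ground_area = 46.7 * (250000/100)^2 = 291875000.0 m^2 = 291.875 km^2

291.875 km^2


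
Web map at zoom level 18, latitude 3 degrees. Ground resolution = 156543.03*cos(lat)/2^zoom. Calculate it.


res = 156543.03 * cos(3) / 2^18 = 156543.03 * 0.99862953 / 262144 = 0.6 m/pixel

0.6 m/pixel


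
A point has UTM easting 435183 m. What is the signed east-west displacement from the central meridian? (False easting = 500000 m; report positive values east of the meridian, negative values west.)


displacement = 435183 - 500000 = -64817 m

-64817 m


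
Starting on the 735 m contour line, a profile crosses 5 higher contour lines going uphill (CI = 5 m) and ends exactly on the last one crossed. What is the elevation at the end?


elevation = 735 + 5 * 5 = 760 m

760 m


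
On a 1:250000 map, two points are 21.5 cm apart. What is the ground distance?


ground = 21.5 cm * 250000 / 100 = 53750.0 m = 53.75 km

53.75 km


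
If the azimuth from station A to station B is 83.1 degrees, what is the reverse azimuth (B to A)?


back azimuth = (83.1 + 180) mod 360 = 263.1 degrees

263.1 degrees


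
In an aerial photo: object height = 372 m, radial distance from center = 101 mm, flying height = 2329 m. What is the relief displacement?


d = h * r / H = 372 * 101 / 2329 = 16.13 mm

16.13 mm


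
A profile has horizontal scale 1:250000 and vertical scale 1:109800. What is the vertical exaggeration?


VE = horizontal_scale / vertical_scale = 250000 / 109800 ≈ 2.3

2.3x


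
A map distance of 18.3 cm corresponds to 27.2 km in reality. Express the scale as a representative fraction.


ground = 27.2 km = 2720000 cm; RF denominator = ground / map = 2720000 / 18.3 ≈ 148634; RF = 1:148634

1:148634


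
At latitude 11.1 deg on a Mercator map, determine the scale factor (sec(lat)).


SF = 1 / cos(11.1) = 1 / 0.981293 = 1.019

1.019


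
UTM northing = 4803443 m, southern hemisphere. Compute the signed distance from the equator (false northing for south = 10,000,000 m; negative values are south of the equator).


For southern: actual = 4803443 - 10000000 = -5196557 m

-5196557 m


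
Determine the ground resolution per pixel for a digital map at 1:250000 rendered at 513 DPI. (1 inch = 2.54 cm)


pixel_cm = 2.54 / 513 ≈ 0.004951 cm
ground = pixel_cm * 250000 / 100 = 2.54 * 250000 / (513 * 100) = 635000 / 51300 ≈ 12.38 m

12.38 m


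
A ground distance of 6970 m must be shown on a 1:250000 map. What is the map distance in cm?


map_cm = 6970 * 100 / 250000 = 2.788 cm ≈ 2.79 cm

2.79 cm


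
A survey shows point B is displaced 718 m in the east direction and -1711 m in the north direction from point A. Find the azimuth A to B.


az = atan2(718, -1711) = 157.2 deg
adjusted to 0-360: 157.2 degrees

157.2 degrees


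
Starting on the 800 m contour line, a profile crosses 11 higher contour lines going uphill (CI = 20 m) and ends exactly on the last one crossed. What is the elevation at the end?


elevation = 800 + 11 * 20 = 1020 m

1020 m


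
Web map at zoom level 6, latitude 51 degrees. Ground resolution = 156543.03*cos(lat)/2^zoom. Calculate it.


res = 156543.03 * cos(51) / 2^6 = 156543.03 * 0.62932039 / 64 = 1539.31 m/pixel

1539.31 m/pixel


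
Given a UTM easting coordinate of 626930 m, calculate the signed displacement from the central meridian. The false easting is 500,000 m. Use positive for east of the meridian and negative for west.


displacement = 626930 - 500000 = 126930 m

126930 m


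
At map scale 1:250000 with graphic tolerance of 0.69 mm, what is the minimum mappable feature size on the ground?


ground = 0.69 mm * 250000 / 1000 = 172.5 m

172.5 m


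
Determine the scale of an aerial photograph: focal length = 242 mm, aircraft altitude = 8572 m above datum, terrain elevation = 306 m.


scale = f / (H - h) = 242 mm / 8266 m = 242 / 8266000 = 1:34157

1:34157


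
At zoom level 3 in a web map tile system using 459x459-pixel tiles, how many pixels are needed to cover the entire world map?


tiles per axis = 2^3 = 8
total tiles = 8^2 = 64
pixels per axis = 8 * 459 = 3672
total pixels = 3672^2 = 13483584

13483584 pixels


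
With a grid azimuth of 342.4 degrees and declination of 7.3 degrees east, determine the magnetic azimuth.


magnetic azimuth = grid azimuth - declination (east +ve)
mag_az = 342.4 - 7.3 = 335.1 degrees

335.1 degrees


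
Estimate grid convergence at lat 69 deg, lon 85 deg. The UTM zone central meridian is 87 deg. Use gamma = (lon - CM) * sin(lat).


gamma = (85 - 87) * sin(69) = -2 * 0.93358 = -1.867 degrees

-1.867 degrees


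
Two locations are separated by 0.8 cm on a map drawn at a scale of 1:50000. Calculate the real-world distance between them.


ground = 0.8 cm * 50000 / 100 = 400.0 m

400.0 m


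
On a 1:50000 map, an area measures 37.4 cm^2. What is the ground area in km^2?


ground_area = 37.4 * (50000/100)^2 = 9350000.0 m^2 = 9.35 km^2

9.35 km^2


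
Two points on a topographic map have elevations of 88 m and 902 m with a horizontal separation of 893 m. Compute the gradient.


gradient = (902 - 88) / 893 = 814 / 893 = 0.9115

0.9115


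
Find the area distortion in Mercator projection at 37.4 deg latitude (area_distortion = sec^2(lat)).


area_distortion = 1/cos^2(37.4) = 1.585

1.585


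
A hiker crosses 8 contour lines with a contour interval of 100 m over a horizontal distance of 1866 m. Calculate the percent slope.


elevation change = 8 * 100 = 800 m
slope = 800 / 1866 * 100 = 42.9%

42.9%


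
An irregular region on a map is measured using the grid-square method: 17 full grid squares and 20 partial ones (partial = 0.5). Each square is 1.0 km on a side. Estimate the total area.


effective squares = 17 + 20 * 0.5 = 27.0
area = 27.0 * 1.0 = 27.0 km^2

27.0 km^2


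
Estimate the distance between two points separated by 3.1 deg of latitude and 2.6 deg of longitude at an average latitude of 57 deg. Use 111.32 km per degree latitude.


dlat_km = 3.1 * 111.32 = 345.092
dlon_km = 2.6 * 111.32 * cos(57) ≈ 157.636
dist = sqrt(345.092^2 + 157.636^2) ≈ 379.4 km

379.4 km


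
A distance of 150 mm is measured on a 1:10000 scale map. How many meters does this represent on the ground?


ground = 150 mm * 10000 / 1000 = 1500.0 m

1500.0 m


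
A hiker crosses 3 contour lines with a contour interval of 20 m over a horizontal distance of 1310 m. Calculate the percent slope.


elevation change = 3 * 20 = 60 m
slope = 60 / 1310 * 100 = 4.6%

4.6%


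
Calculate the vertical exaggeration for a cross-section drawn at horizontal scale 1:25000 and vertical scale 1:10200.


VE = horizontal_scale / vertical_scale = 25000 / 10200 ≈ 2.5

2.5x


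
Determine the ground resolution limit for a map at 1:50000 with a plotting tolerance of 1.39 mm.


ground = 1.39 mm * 50000 / 1000 = 69.5 m

69.5 m


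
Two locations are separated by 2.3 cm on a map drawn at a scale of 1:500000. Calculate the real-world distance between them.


ground = 2.3 cm * 500000 / 100 = 11500.0 m = 11.5 km

11.5 km


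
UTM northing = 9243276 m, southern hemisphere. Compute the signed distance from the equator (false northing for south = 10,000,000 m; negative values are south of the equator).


For southern: actual = 9243276 - 10000000 = -756724 m

-756724 m


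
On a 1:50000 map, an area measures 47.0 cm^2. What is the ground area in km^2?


ground_area = 47.0 * (50000/100)^2 = 11750000.0 m^2 = 11.75 km^2

11.75 km^2


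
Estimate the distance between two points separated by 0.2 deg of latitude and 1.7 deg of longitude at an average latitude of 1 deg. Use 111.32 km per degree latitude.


dlat_km = 0.2 * 111.32 = 22.264
dlon_km = 1.7 * 111.32 * cos(1) ≈ 189.215
dist = sqrt(22.264^2 + 189.215^2) ≈ 190.5 km

190.5 km


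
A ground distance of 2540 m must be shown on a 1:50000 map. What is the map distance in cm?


map_cm = 2540 * 100 / 50000 = 5.08 cm

5.08 cm


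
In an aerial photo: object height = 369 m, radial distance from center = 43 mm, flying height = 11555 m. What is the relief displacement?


d = h * r / H = 369 * 43 / 11555 = 1.37 mm

1.37 mm


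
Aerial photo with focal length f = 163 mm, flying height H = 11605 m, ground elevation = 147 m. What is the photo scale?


scale = f / (H - h) = 163 mm / 11458 m = 163 / 11458000 = 1:70294

1:70294


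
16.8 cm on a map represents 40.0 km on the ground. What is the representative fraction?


ground = 40.0 km = 4000000 cm; RF denominator = ground / map = 4000000 / 16.8 ≈ 238095; RF = 1:238095

1:238095


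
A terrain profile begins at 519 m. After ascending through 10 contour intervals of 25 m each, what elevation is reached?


elevation = 519 + 10 * 25 = 769 m

769 m


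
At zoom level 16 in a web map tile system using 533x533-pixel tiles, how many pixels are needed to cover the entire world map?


tiles per axis = 2^16 = 65536
total tiles = 65536^2 = 4294967296
pixels per axis = 65536 * 533 = 34930688
total pixels = 34930688^2 = 1220152964153344

1220152964153344 pixels


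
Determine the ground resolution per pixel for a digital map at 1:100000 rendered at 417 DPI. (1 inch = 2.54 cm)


pixel_cm = 2.54 / 417 ≈ 0.006091 cm
ground = pixel_cm * 100000 / 100 = 2.54 * 100000 / (417 * 100) = 254000 / 41700 ≈ 6.09 m

6.09 m


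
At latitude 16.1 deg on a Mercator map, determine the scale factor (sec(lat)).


SF = 1 / cos(16.1) = 1 / 0.960779 = 1.041

1.041


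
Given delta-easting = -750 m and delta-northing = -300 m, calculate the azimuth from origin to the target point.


az = atan2(-750, -300) = -111.8 deg
adjusted to 0-360: 248.2 degrees

248.2 degrees


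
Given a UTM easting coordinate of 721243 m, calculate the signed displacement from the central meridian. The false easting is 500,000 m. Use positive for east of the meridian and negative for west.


displacement = 721243 - 500000 = 221243 m

221243 m


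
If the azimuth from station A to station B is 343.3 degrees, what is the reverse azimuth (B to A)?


back azimuth = (343.3 + 180) mod 360 = 163.3 degrees

163.3 degrees


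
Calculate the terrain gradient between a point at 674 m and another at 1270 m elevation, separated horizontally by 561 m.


gradient = (1270 - 674) / 561 = 596 / 561 = 1.0624

1.0624


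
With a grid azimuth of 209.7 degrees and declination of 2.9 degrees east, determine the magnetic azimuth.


magnetic azimuth = grid azimuth - declination (east +ve)
mag_az = 209.7 - 2.9 = 206.8 degrees

206.8 degrees


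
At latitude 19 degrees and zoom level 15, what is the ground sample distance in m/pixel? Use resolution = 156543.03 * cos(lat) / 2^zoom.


res = 156543.03 * cos(19) / 2^15 = 156543.03 * 0.94551858 / 32768 = 4.52 m/pixel

4.52 m/pixel


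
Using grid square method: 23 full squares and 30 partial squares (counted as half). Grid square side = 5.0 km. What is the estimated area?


effective squares = 23 + 30 * 0.5 = 38.0
area = 38.0 * 25.0 = 950.0 km^2

950.0 km^2


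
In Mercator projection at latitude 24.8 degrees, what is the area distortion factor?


area_distortion = 1/cos^2(24.8) = 1.214

1.214


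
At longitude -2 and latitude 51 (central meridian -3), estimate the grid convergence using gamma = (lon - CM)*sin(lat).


gamma = (-2 - -3) * sin(51) = 1 * 0.777146 = 0.777 degrees

0.777 degrees


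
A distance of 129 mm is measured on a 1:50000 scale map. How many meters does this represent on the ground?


ground = 129 mm * 50000 / 1000 = 6450.0 m

6450.0 m


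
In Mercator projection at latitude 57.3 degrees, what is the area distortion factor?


area_distortion = 1/cos^2(57.3) = 3.426

3.426


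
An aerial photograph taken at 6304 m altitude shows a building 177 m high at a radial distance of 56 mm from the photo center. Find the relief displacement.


d = h * r / H = 177 * 56 / 6304 = 1.57 mm

1.57 mm


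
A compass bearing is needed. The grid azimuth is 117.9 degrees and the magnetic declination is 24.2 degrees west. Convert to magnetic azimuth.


magnetic azimuth = grid azimuth - declination (east +ve)
mag_az = 117.9 - -24.2 = 142.1 degrees

142.1 degrees


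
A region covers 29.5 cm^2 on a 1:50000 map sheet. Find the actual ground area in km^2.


ground_area = 29.5 * (50000/100)^2 = 7375000.0 m^2 = 7.375 km^2

7.375 km^2


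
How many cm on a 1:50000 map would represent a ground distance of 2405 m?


map_cm = 2405 * 100 / 50000 = 4.81 cm

4.81 cm


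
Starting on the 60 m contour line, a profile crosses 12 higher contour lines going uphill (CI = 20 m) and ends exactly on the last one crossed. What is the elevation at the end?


elevation = 60 + 12 * 20 = 300 m

300 m


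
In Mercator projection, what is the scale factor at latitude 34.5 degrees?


SF = 1 / cos(34.5) = 1 / 0.824126 = 1.213

1.213


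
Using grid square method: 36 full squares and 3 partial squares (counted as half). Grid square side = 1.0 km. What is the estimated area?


effective squares = 36 + 3 * 0.5 = 37.5
area = 37.5 * 1.0 = 37.5 km^2

37.5 km^2


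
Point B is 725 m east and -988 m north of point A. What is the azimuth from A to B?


az = atan2(725, -988) = 143.7 deg
adjusted to 0-360: 143.7 degrees

143.7 degrees


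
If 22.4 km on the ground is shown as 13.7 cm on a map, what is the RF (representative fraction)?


ground = 22.4 km = 2240000 cm; RF denominator = ground / map = 2240000 / 13.7 ≈ 163504; RF = 1:163504

1:163504


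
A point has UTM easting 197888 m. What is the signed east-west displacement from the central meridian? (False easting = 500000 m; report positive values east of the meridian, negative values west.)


displacement = 197888 - 500000 = -302112 m

-302112 m


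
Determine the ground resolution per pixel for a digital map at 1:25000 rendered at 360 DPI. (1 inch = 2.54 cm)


pixel_cm = 2.54 / 360 ≈ 0.007056 cm
ground = pixel_cm * 25000 / 100 = 2.54 * 25000 / (360 * 100) = 63500 / 36000 ≈ 1.76 m

1.76 m


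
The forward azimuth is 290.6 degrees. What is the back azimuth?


back azimuth = (290.6 + 180) mod 360 = 110.6 degrees

110.6 degrees


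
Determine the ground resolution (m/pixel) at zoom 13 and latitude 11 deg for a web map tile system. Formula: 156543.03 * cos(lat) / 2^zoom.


res = 156543.03 * cos(11) / 2^13 = 156543.03 * 0.98162718 / 8192 = 18.76 m/pixel

18.76 m/pixel


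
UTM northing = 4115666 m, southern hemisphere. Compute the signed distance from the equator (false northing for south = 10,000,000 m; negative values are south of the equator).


For southern: actual = 4115666 - 10000000 = -5884334 m

-5884334 m


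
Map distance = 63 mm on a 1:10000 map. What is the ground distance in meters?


ground = 63 mm * 10000 / 1000 = 630.0 m

630.0 m


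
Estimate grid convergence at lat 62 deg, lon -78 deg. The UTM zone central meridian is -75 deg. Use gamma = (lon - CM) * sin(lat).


gamma = (-78 - -75) * sin(62) = -3 * 0.882948 = -2.649 degrees

-2.649 degrees


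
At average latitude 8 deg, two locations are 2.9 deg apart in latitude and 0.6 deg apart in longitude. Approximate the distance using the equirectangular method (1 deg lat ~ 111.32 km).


dlat_km = 2.9 * 111.32 = 322.828
dlon_km = 0.6 * 111.32 * cos(8) ≈ 66.142
dist = sqrt(322.828^2 + 66.142^2) ≈ 329.5 km

329.5 km


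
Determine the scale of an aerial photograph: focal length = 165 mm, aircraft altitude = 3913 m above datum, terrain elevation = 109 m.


scale = f / (H - h) = 165 mm / 3804 m = 165 / 3804000 = 1:23055

1:23055


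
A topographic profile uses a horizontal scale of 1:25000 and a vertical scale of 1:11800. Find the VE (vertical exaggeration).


VE = horizontal_scale / vertical_scale = 25000 / 11800 ≈ 2.1

2.1x


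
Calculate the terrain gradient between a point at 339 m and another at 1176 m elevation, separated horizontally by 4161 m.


gradient = (1176 - 339) / 4161 = 837 / 4161 = 0.2012

0.2012


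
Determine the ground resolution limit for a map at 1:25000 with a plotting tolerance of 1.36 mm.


ground = 1.36 mm * 25000 / 1000 = 34.0 m

34.0 m


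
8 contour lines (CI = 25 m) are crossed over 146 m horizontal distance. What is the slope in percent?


elevation change = 8 * 25 = 200 m
slope = 200 / 146 * 100 = 137.0%

137.0%


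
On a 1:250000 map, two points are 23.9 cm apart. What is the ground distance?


ground = 23.9 cm * 250000 / 100 = 59750.0 m = 59.75 km

59.75 km


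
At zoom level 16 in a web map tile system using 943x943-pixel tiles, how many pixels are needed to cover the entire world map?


tiles per axis = 2^16 = 65536
total tiles = 65536^2 = 4294967296
pixels per axis = 65536 * 943 = 61800448
total pixels = 61800448^2 = 3819295373000704

3819295373000704 pixels


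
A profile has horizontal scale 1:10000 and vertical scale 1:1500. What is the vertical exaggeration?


VE = horizontal_scale / vertical_scale = 10000 / 1500 ≈ 6.7

6.7x


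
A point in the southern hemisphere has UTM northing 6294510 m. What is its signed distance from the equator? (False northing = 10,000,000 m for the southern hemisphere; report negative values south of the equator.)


For southern: actual = 6294510 - 10000000 = -3705490 m

-3705490 m


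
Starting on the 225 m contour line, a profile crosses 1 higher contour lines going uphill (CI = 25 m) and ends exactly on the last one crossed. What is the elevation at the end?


elevation = 225 + 1 * 25 = 250 m

250 m


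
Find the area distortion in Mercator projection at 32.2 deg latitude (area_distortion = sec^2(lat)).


area_distortion = 1/cos^2(32.2) = 1.397

1.397


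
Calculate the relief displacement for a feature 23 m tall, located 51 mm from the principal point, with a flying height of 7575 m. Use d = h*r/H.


d = h * r / H = 23 * 51 / 7575 = 0.15 mm

0.15 mm


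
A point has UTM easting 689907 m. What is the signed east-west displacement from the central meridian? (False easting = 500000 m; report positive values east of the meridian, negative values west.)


displacement = 689907 - 500000 = 189907 m

189907 m


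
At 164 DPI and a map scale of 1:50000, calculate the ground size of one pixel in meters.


pixel_cm = 2.54 / 164 ≈ 0.015488 cm
ground = pixel_cm * 50000 / 100 = 2.54 * 50000 / (164 * 100) = 127000 / 16400 ≈ 7.74 m

7.74 m


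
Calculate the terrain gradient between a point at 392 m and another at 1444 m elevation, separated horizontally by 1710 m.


gradient = (1444 - 392) / 1710 = 1052 / 1710 = 0.6152

0.6152


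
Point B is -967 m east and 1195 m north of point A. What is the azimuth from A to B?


az = atan2(-967, 1195) = -39.0 deg
adjusted to 0-360: 321.0 degrees

321.0 degrees


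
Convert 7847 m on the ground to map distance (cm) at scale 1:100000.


map_cm = 7847 * 100 / 100000 = 7.847 cm ≈ 7.85 cm

7.85 cm


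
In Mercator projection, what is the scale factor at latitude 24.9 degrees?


SF = 1 / cos(24.9) = 1 / 0.907044 = 1.102

1.102


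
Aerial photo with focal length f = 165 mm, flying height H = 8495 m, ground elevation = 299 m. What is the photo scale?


scale = f / (H - h) = 165 mm / 8196 m = 165 / 8196000 = 1:49673

1:49673


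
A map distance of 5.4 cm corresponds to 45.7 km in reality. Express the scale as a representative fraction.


ground = 45.7 km = 4570000 cm; RF denominator = ground / map = 4570000 / 5.4 ≈ 846296; RF = 1:846296

1:846296
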